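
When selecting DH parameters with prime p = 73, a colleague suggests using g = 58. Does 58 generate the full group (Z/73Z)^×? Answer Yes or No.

Yes

φ(73) = 73 − 1 = 72 = 2^3 · 3^2.
58 is a primitive root mod 73 iff 58^(φ(73)/q) ≢ 1 for every prime q | φ(73), i.e. q ∈ {2, 3}.
58^36 ≡ 72 (mod 73)  [q = 2: ≢ 1 ✓]
58^24 ≡ 8 (mod 73)  [q = 3: ≢ 1 ✓]
All checks pass, so 58 has order 72 and is a primitive root modulo 73.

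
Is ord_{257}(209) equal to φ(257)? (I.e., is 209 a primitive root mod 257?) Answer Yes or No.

Yes

φ(257) = 257 − 1 = 256 = 2^8.
An element g generates (Z/257Z)^× iff g^(256/q) ≢ 1 (mod 257) for each prime q ∈ {2}.
209^128 ≡ 256 (mod 257)  [q = 2: ≢ 1 ✓]
All checks pass, so 209 has order 256 and is a primitive root modulo 257.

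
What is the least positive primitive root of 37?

2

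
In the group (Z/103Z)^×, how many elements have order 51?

32

φ(103) = 103 − 1 = 102 = 2 · 3 · 17.
Since (Z/103Z)^× is cyclic of order 102, the number of elements of order d is φ(d) when d | 102 and 0 otherwise.
51 = 3 · 17 divides 102, and φ(51) = 32.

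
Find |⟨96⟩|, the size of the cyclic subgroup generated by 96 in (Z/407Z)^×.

ord(96) | φ(407) = φ(11·37) = (11−1)·(37−1) = 10·36 = 360 = 2^3 · 3^2 · 5.
Divisors of 360: 1, 2, 3, 4, 5, 6, 8, 9, 10, 12, 15, 18, 20, 24, 30, 36, 40, 45, 60, 72, 90, 120, 180, 360.
Compute 96^d (mod 407) for the divisors d until we hit 1:
96^1 ≡ 96 (mod 407)
96^2 ≡ 262 (mod 407)
96^3 ≡ 325 (mod 407)
96^4 ≡ 268 (mod 407)
96^5 ≡ 87 (mod 407)
96^6 ≡ 212 (mod 407)
96^8 ≡ 192 (mod 407)
96^9 ≡ 117 (mod 407)
96^10 ≡ 243 (mod 407)
96^12 ≡ 174 (mod 407)
96^15 ≡ 384 (mod 407)
96^18 ≡ 258 (mod 407)
96^20 ≡ 34 (mod 407)
96^24 ≡ 158 (mod 407)
96^30 ≡ 122 (mod 407)
96^36 ≡ 223 (mod 407)
96^40 ≡ 342 (mod 407)
96^45 ≡ 43 (mod 407)
96^60 ≡ 232 (mod 407)
96^72 ≡ 75 (mod 407)
96^90 ≡ 221 (mod 407)
96^120 ≡ 100 (mod 407)
96^180 ≡ 1 (mod 407) ✓
Therefore the multiplicative order of 96 modulo 407 is 180.

180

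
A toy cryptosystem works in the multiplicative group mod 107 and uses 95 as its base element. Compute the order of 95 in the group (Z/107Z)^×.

ord(95) | φ(107) = 107 − 1 = 106 = 2 · 53.
Divisors of 106: 1, 2, 53, 106.
Evaluate successive powers at the divisors of 106:
95^1 ≡ 95
95^2 ≡ 37
95^53 ≡ 106
95^106 ≡ 1
The smallest such exponent is 106, so the order of 95 is 106.

106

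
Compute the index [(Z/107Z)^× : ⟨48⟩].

2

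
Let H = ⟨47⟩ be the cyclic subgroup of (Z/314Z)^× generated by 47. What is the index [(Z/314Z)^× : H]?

4

ord(47) | φ(314) = φ(2)·φ(157) = 1·156 = 156 = 2^2 · 3 · 13.
Divisors of 156: 1, 2, 3, 4, 6, 12, 13, 26, 39, 52, 78, 156.
Evaluate successive powers at the divisors of 156:
47^1 ≡ 47 (mod 314)
47^2 ≡ 11 (mod 314)
47^3 ≡ 203 (mod 314)
47^4 ≡ 121 (mod 314)
47^6 ≡ 75 (mod 314)
47^12 ≡ 287 (mod 314)
47^13 ≡ 301 (mod 314)
47^26 ≡ 169 (mod 314)
47^39 ≡ 1 (mod 314) ✓
The order of 47 is 39, so the subgroup it generates has 39 elements.
Index = |(Z/314Z)^×| / |⟨47⟩| = 156 / 39 = 4.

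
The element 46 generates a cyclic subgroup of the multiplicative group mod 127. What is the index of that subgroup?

ord(46) | φ(127) = 127 − 1 = 126 = 2 · 3^2 · 7.
Divisors of 126: 1, 2, 3, 6, 7, 9, 14, 18, 21, 42, 63, 126.
Check 46^d mod 127 for each divisor in increasing order:
46^1 ≡ 46 (mod 127)
46^2 ≡ 84 (mod 127)
46^3 ≡ 54 (mod 127)
46^6 ≡ 122 (mod 127)
46^7 ≡ 24 (mod 127)
46^9 ≡ 111 (mod 127)
46^14 ≡ 68 (mod 127)
46^18 ≡ 2 (mod 127)
46^21 ≡ 108 (mod 127)
46^42 ≡ 107 (mod 127)
46^63 ≡ 126 (mod 127)
46^126 ≡ 1 (mod 127) ✓
The order of 46 is 126, so the subgroup it generates has 126 elements.
The index is φ(127) / ord(46) = 126 / 126 = 1.

1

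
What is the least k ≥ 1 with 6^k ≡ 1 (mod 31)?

ord(6) | φ(31) = 31 − 1 = 30 = 2 · 3 · 5.
Divisors of 30: 1, 2, 3, 5, 6, 10, 15, 30.
Check 6^d mod 31 for each divisor in increasing order:
6^1 ≡ 6 (mod 31)
6^2 ≡ 5 (mod 31)
6^3 ≡ 30 (mod 31)
6^5 ≡ 26 (mod 31)
6^6 ≡ 1 (mod 31) ✓
The smallest such exponent is 6, so the order of 6 is 6.

6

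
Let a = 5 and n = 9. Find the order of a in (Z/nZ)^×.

6

The order of 5 must divide φ(9) = φ(3^2) = 3·(3−1) = 6 = 2 · 3.
Divisors of 6: 1, 2, 3, 6.
Evaluate successive powers at the divisors of 6:
5^1 ≡ 5 (mod 9)
5^2 ≡ 7 (mod 9)
5^3 ≡ 8 (mod 9)
5^6 ≡ 1 (mod 9) ✓
Therefore the multiplicative order of 5 modulo 9 is 6.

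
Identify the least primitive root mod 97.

5

φ(97) = 97 − 1 = 96 = 2^5 · 3.
g is a primitive root iff g^(96/q) ≢ 1 (mod 97) for each prime q ∈ {2, 3}.
g = 2: 2^48 ≡ 1 — hits 1, so not a primitive root.
g = 3: 3^48 ≡ 1 — hits 1, so not a primitive root.
g = 4: 4^48 ≡ 1 — hits 1, so not a primitive root.
g = 5: 5^48 ≡ 96; 5^32 ≡ 35 — none is 1, so 5 is a primitive root.
So 5 is the smallest generator of (Z/97Z)^×.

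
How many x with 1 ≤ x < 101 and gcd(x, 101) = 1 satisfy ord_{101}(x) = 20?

φ(101) = 101 − 1 = 100 = 2^2 · 5^2.
Since (Z/101Z)^× is cyclic of order 100, the number of elements of order d is φ(d) when d | 100 and 0 otherwise.
20 = 2^2 · 5 divides 100, and φ(20) = 8.

8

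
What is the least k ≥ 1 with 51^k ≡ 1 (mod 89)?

88

Since 51 ∈ (Z/89Z)^×, its order divides φ(89) = 89 − 1 = 88 = 2^3 · 11.
Divisors of 88: 1, 2, 4, 8, 11, 22, 44, 88.
Test each divisor d:
51^1 ≡ 51 (mod 89)
51^2 ≡ 20 (mod 89)
51^4 ≡ 44 (mod 89)
51^8 ≡ 67 (mod 89)
51^11 ≡ 77 (mod 89)
51^22 ≡ 55 (mod 89)
51^44 ≡ 88 (mod 89)
51^88 ≡ 1 (mod 89) ✓
Therefore the multiplicative order of 51 modulo 89 is 88.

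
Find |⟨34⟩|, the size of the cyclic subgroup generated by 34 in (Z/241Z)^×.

240

The order of 34 must divide φ(241) = 241 − 1 = 240 = 2^4 · 3 · 5.
Divisors of 240: 1, 2, 3, 4, 5, 6, 8, 10, 12, 15, 16, 20, 24, 30, 40, 48, 60, 80, 120, 240.
Test each divisor d:
34^1 ≡ 34 (mod 241)
34^2 ≡ 192 (mod 241)
34^3 ≡ 21 (mod 241)
34^4 ≡ 232 (mod 241)
34^5 ≡ 176 (mod 241)
34^6 ≡ 200 (mod 241)
34^8 ≡ 81 (mod 241)
34^10 ≡ 128 (mod 241)
34^12 ≡ 235 (mod 241)
34^15 ≡ 115 (mod 241)
34^16 ≡ 54 (mod 241)
34^20 ≡ 237 (mod 241)
34^24 ≡ 36 (mod 241)
34^30 ≡ 211 (mod 241)
34^40 ≡ 16 (mod 241)
34^48 ≡ 91 (mod 241)
34^60 ≡ 177 (mod 241)
34^80 ≡ 15 (mod 241)
34^120 ≡ 240 (mod 241)
34^240 ≡ 1 (mod 241) ✓
So ord_241(34) = 240.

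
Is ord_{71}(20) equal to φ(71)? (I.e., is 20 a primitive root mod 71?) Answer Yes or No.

φ(71) = 71 − 1 = 70 = 2 · 5 · 7.
It suffices to check that the order of 20 is not a proper divisor of 70: compute 20^(70/q) for q ∈ {2, 5, 7}.
20^35 ≡ 1 (mod 71)  [q = 2: ≡ 1 ✗]
20^14 ≡ 1 (mod 71)  [q = 5: ≡ 1 ✗]
20^10 ≡ 48 (mod 71)  [q = 7: ≢ 1 ✓]
The check at q = 2 fails, so 20 generates a proper subgroup.

No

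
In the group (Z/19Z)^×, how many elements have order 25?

φ(19) = 19 − 1 = 18 = 2 · 3^2.
In a cyclic group of order 18, there are φ(d) elements of order d for each divisor d of 18, and zero for non-divisors.
25 does not divide 18, so no element of (Z/19Z)^× has order 25.

0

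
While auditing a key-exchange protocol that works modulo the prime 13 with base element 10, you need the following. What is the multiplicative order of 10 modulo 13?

By Lagrange's theorem, ord_13(10) divides φ(13) = 13 − 1 = 12 = 2^2 · 3.
Divisors of 12: 1, 2, 3, 4, 6, 12.
Compute 10^d (mod 13) for the divisors d until we hit 1:
10^1 ≡ 10 (mod 13)
10^2 ≡ 9 (mod 13)
10^3 ≡ 12 (mod 13)
10^4 ≡ 3 (mod 13)
10^6 ≡ 1 (mod 13) ✓
So ord_13(10) = 6.

6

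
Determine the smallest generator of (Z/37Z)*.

2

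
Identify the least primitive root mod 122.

7

φ(122) = φ(2)·φ(61) = 1·60 = 60 = 2^2 · 3 · 5.
g is a primitive root iff g^(60/q) ≢ 1 (mod 122) for each prime q ∈ {2, 3, 5}.
g = 2: gcd(2, 122) = 2 > 1, not a unit — skip.
g = 3: 3^30 ≡ 1 — hits 1, so not a primitive root.
g = 4: gcd(4, 122) = 2 > 1, not a unit — skip.
g = 5: 5^30 ≡ 1 — hits 1, so not a primitive root.
g = 6: gcd(6, 122) = 2 > 1, not a unit — skip.
g = 7: 7^30 ≡ 121; 7^20 ≡ 47; 7^12 ≡ 95 — none is 1, so 7 is a primitive root.
So 7 is the smallest generator of (Z/122Z)^×.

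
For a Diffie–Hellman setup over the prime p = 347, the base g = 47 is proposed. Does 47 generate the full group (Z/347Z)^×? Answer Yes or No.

Yes

φ(347) = 347 − 1 = 346 = 2 · 173.
It suffices to check that the order of 47 is not a proper divisor of 346: compute 47^(346/q) for q ∈ {2, 173}.
47^173 ≡ 346 (mod 347)  [q = 2: ≢ 1 ✓]
47^2 ≡ 127 (mod 347)  [q = 173: ≢ 1 ✓]
Every test exponent gives a nontrivial residue, hence 47 generates the full group.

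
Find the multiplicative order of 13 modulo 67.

ord(13) | φ(67) = 67 − 1 = 66 = 2 · 3 · 11.
Divisors of 66: 1, 2, 3, 6, 11, 22, 33, 66.
Check 13^d mod 67 for each divisor in increasing order:
13^1 ≡ 13
13^2 ≡ 35
13^3 ≡ 53
13^6 ≡ 62
13^11 ≡ 38
13^22 ≡ 37
13^33 ≡ 66
13^66 ≡ 1
Hence ord(13) = 66.

66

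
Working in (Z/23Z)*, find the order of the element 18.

By Lagrange's theorem, ord_23(18) divides φ(23) = 23 − 1 = 22 = 2 · 11.
Divisors of 22: 1, 2, 11, 22.
Check 18^d mod 23 for each divisor in increasing order:
18^1 ≡ 18 (mod 23)
18^2 ≡ 2 (mod 23)
18^11 ≡ 1 (mod 23) ✓
Therefore the multiplicative order of 18 modulo 23 is 11.

11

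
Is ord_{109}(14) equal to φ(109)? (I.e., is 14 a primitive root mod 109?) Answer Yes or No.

Yes

φ(109) = 109 − 1 = 108 = 2^2 · 3^3.
14 is a primitive root mod 109 iff 14^(φ(109)/q) ≢ 1 for every prime q | φ(109), i.e. q ∈ {2, 3}.
14^54 ≡ 108 (mod 109)  [q = 2: ≢ 1 ✓]
14^36 ≡ 63 (mod 109)  [q = 3: ≢ 1 ✓]
All checks pass, so 14 has order 108 and is a primitive root modulo 109.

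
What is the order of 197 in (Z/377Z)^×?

84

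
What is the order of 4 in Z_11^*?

5

ord(4) | φ(11) = 11 − 1 = 10 = 2 · 5.
Divisors of 10: 1, 2, 5, 10.
Evaluate successive powers at the divisors of 10:
4^1 ≡ 4 (mod 11)
4^2 ≡ 5 (mod 11)
4^5 ≡ 1 (mod 11) ✓
Therefore the multiplicative order of 4 modulo 11 is 5.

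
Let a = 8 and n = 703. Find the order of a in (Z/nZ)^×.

12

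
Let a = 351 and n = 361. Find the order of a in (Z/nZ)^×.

Since 351 ∈ (Z/361Z)^×, its order divides φ(361) = φ(19^2) = 19·(19−1) = 342 = 2 · 3^2 · 19.
Divisors of 342: 1, 2, 3, 6, 9, 18, 19, 38, 57, 114, 171, 342.
Test each divisor d:
351^1 ≡ 351
351^2 ≡ 100
351^3 ≡ 83
351^6 ≡ 30
351^9 ≡ 324
351^18 ≡ 286
351^19 ≡ 28
351^38 ≡ 62
351^57 ≡ 292
351^114 ≡ 68
351^171 ≡ 1
The smallest such exponent is 171, so the order of 351 is 171.

171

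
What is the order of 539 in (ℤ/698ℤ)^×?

By Lagrange's theorem, ord_698(539) divides φ(698) = φ(2)·φ(349) = 1·348 = 348 = 2^2 · 3 · 29.
Divisors of 348: 1, 2, 3, 4, 6, 12, 29, 58, 87, 116, 174, 348.
Compute 539^d (mod 698) for the divisors d until we hit 1:
539^1 ≡ 539
539^2 ≡ 153
539^3 ≡ 103
539^4 ≡ 375
539^6 ≡ 139
539^12 ≡ 475
539^29 ≡ 509
539^58 ≡ 123
539^87 ≡ 485
539^116 ≡ 471
539^174 ≡ 697
539^348 ≡ 1
So ord_698(539) = 348.

348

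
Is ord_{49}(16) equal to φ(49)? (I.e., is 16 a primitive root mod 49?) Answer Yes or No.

φ(49) = φ(7^2) = 7·(7−1) = 42 = 2 · 3 · 7.
16 is a primitive root mod 49 iff 16^(φ(49)/q) ≢ 1 for every prime q | φ(49), i.e. q ∈ {2, 3, 7}.
16^21 ≡ 1 (mod 49)  [q = 2: ≡ 1 ✗]
16^14 ≡ 18 (mod 49)  [q = 3: ≢ 1 ✓]
16^6 ≡ 8 (mod 49)  [q = 7: ≢ 1 ✓]
16^21 ≡ 1 shows ord(16) | 21, strictly less than φ(49); not a primitive root.

No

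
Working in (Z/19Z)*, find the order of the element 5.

9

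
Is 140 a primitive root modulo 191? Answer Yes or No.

Yes

φ(191) = 191 − 1 = 190 = 2 · 5 · 19.
140 is a primitive root mod 191 iff 140^(φ(191)/q) ≢ 1 for every prime q | φ(191), i.e. q ∈ {2, 5, 19}.
140^95 ≡ 190 (mod 191)  [q = 2: ≢ 1 ✓]
140^38 ≡ 49 (mod 191)  [q = 5: ≢ 1 ✓]
140^10 ≡ 5 (mod 191)  [q = 19: ≢ 1 ✓]
All checks pass, so 140 has order 190 and is a primitive root modulo 191.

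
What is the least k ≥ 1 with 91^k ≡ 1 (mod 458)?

57

Since 91 ∈ (Z/458Z)^×, its order divides φ(458) = φ(2)·φ(229) = 1·228 = 228 = 2^2 · 3 · 19.
Divisors of 228: 1, 2, 3, 4, 6, 12, 19, 38, 57, 76, 114, 228.
Check 91^d mod 458 for each divisor in increasing order:
91^1 ≡ 91
91^2 ≡ 37
91^3 ≡ 161
91^4 ≡ 453
91^6 ≡ 273
91^12 ≡ 333
91^19 ≡ 323
91^38 ≡ 363
91^57 ≡ 1
Hence ord(91) = 57.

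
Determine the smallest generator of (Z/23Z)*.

5

φ(23) = 23 − 1 = 22 = 2 · 11.
g is a primitive root iff g^(22/q) ≢ 1 (mod 23) for each prime q ∈ {2, 11}.
g = 2: 2^11 ≡ 1 — hits 1, so not a primitive root.
g = 3: 3^11 ≡ 1 — hits 1, so not a primitive root.
g = 4: 4^11 ≡ 1 — hits 1, so not a primitive root.
g = 5: 5^11 ≡ 22; 5^2 ≡ 2 — none is 1, so 5 is a primitive root.
So 5 is the smallest generator of (Z/23Z)^×.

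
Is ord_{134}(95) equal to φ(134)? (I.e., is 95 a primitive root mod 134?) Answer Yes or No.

Yes

φ(134) = φ(2)·φ(67) = 1·66 = 66 = 2 · 3 · 11.
An element g generates (Z/134Z)^× iff g^(66/q) ≢ 1 (mod 134) for each prime q ∈ {2, 3, 11}.
95^33 ≡ 133 (mod 134)  [q = 2: ≢ 1 ✓]
95^22 ≡ 37 (mod 134)  [q = 3: ≢ 1 ✓]
95^6 ≡ 107 (mod 134)  [q = 11: ≢ 1 ✓]
Every test exponent gives a nontrivial residue, hence 95 generates the full group.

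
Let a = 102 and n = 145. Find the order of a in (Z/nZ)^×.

Since 102 ∈ (Z/145Z)^×, its order divides φ(145) = φ(5·29) = (5−1)·(29−1) = 4·28 = 112 = 2^4 · 7.
Divisors of 112: 1, 2, 4, 7, 8, 14, 16, 28, 56, 112.
Test each divisor d:
102^1 ≡ 102
102^2 ≡ 109
102^4 ≡ 136
102^7 ≡ 133
102^8 ≡ 81
102^14 ≡ 144
102^16 ≡ 36
102^28 ≡ 1
Therefore the multiplicative order of 102 modulo 145 is 28.

28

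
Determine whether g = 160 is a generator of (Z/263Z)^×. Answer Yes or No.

Yes

φ(263) = 263 − 1 = 262 = 2 · 131.
It suffices to check that the order of 160 is not a proper divisor of 262: compute 160^(262/q) for q ∈ {2, 131}.
160^131 ≡ 262 (mod 263)  [q = 2: ≢ 1 ✓]
160^2 ≡ 89 (mod 263)  [q = 131: ≢ 1 ✓]
None equal 1, so ord_263(160) = 262: 160 is a primitive root.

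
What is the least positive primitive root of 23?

5

φ(23) = 23 − 1 = 22 = 2 · 11.
Test candidates g = 2, 3, … against the prime factors q ∈ {2, 11} of φ(23): g is a generator iff g^(22/q) ≢ 1 for every such q.
g = 2: 2^11 ≡ 1 — hits 1, so not a primitive root.
g = 3: 3^11 ≡ 1 — hits 1, so not a primitive root.
g = 4: 4^11 ≡ 1 — hits 1, so not a primitive root.
g = 5: 5^11 ≡ 22; 5^2 ≡ 2 — none is 1, so 5 is a primitive root.
So 5 is the smallest generator of (Z/23Z)^×.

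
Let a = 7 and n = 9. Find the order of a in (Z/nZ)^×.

3

The order of 7 must divide φ(9) = φ(3^2) = 3·(3−1) = 6 = 2 · 3.
Divisors of 6: 1, 2, 3, 6.
Test each divisor d:
7^1 ≡ 7 (mod 9)
7^2 ≡ 4 (mod 9)
7^3 ≡ 1 (mod 9) ✓
The smallest such exponent is 3, so the order of 7 is 3.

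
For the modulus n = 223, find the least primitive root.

φ(223) = 223 − 1 = 222 = 2 · 3 · 37.
Test candidates g = 2, 3, … against the prime factors q ∈ {2, 3, 37} of φ(223): g is a generator iff g^(222/q) ≢ 1 for every such q.
g = 2: 2^111 ≡ 1 — hits 1, so not a primitive root.
g = 3: 3^111 ≡ 222; 3^74 ≡ 183; 3^6 ≡ 60 — none is 1, so 3 is a primitive root.
The smallest primitive root modulo 223 is 3.

3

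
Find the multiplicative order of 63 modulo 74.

3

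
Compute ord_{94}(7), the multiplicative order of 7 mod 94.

By Lagrange's theorem, ord_94(7) divides φ(94) = φ(2)·φ(47) = 1·46 = 46 = 2 · 23.
Divisors of 46: 1, 2, 23, 46.
Check 7^d mod 94 for each divisor in increasing order:
7^1 ≡ 7 (mod 94)
7^2 ≡ 49 (mod 94)
7^23 ≡ 1 (mod 94) ✓
Hence ord(7) = 23.

23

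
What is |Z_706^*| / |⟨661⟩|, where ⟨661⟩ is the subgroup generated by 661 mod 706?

1

By Lagrange's theorem, ord_706(661) divides φ(706) = φ(2)·φ(353) = 1·352 = 352 = 2^5 · 11.
Divisors of 352: 1, 2, 4, 8, 11, 16, 22, 32, 44, 88, 176, 352.
Compute 661^d (mod 706) for the divisors d until we hit 1:
661^1 ≡ 661 (mod 706)
661^2 ≡ 613 (mod 706)
661^4 ≡ 177 (mod 706)
661^8 ≡ 265 (mod 706)
661^11 ≡ 605 (mod 706)
661^16 ≡ 331 (mod 706)
661^22 ≡ 317 (mod 706)
661^32 ≡ 131 (mod 706)
661^44 ≡ 237 (mod 706)
661^88 ≡ 395 (mod 706)
661^176 ≡ 705 (mod 706)
661^352 ≡ 1 (mod 706) ✓
The order of 661 is 352, so the subgroup it generates has 352 elements.
[(Z/706Z)^× : ⟨661⟩] = 352/352 = 1.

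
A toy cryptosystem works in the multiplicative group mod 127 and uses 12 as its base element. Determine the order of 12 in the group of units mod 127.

By Lagrange's theorem, ord_127(12) divides φ(127) = 127 − 1 = 126 = 2 · 3^2 · 7.
Divisors of 126: 1, 2, 3, 6, 7, 9, 14, 18, 21, 42, 63, 126.
Evaluate successive powers at the divisors of 126:
12^1 ≡ 12 (mod 127)
12^2 ≡ 17 (mod 127)
12^3 ≡ 77 (mod 127)
12^6 ≡ 87 (mod 127)
12^7 ≡ 28 (mod 127)
12^9 ≡ 95 (mod 127)
12^14 ≡ 22 (mod 127)
12^18 ≡ 8 (mod 127)
12^21 ≡ 108 (mod 127)
12^42 ≡ 107 (mod 127)
12^63 ≡ 126 (mod 127)
12^126 ≡ 1 (mod 127) ✓
Hence ord(12) = 126.

126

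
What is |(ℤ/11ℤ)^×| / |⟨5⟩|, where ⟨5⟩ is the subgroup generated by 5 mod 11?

2

The order of 5 must divide φ(11) = 11 − 1 = 10 = 2 · 5.
Divisors of 10: 1, 2, 5, 10.
Compute 5^d (mod 11) for the divisors d until we hit 1:
5^1 ≡ 5
5^2 ≡ 3
5^5 ≡ 1
Thus |⟨5⟩| = ord(5) = 5.
Index = |(Z/11Z)^×| / |⟨5⟩| = 10 / 5 = 2.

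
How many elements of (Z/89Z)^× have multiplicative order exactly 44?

20

φ(89) = 89 − 1 = 88 = 2^3 · 11.
Since (Z/89Z)^× is cyclic of order 88, the number of elements of order d is φ(d) when d | 88 and 0 otherwise.
44 = 2^2 · 11 divides 88, and φ(44) = 20.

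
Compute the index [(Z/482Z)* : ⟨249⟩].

Since 249 ∈ (Z/482Z)^×, its order divides φ(482) = φ(2)·φ(241) = 1·240 = 240 = 2^4 · 3 · 5.
Divisors of 240: 1, 2, 3, 4, 5, 6, 8, 10, 12, 15, 16, 20, 24, 30, 40, 48, 60, 80, 120, 240.
Compute 249^d (mod 482) for the divisors d until we hit 1:
249^1 ≡ 249 (mod 482)
249^2 ≡ 305 (mod 482)
249^3 ≡ 271 (mod 482)
249^4 ≡ 481 (mod 482)
249^5 ≡ 233 (mod 482)
249^6 ≡ 177 (mod 482)
249^8 ≡ 1 (mod 482) ✓
The order of 249 is 8, so the subgroup it generates has 8 elements.
[(Z/482Z)^× : ⟨249⟩] = 240/8 = 30.

30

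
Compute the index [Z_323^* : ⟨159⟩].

By Lagrange's theorem, ord_323(159) divides φ(323) = φ(17·19) = (17−1)·(19−1) = 16·18 = 288 = 2^5 · 3^2.
Divisors of 288: 1, 2, 3, 4, 6, 8, 9, 12, 16, 18, 24, 32, 36, 48, 72, 96, 144, 288.
Evaluate successive powers at the divisors of 288:
159^1 ≡ 159 (mod 323)
159^2 ≡ 87 (mod 323)
159^3 ≡ 267 (mod 323)
159^4 ≡ 140 (mod 323)
159^6 ≡ 229 (mod 323)
159^8 ≡ 220 (mod 323)
159^9 ≡ 96 (mod 323)
159^12 ≡ 115 (mod 323)
159^16 ≡ 273 (mod 323)
159^18 ≡ 172 (mod 323)
159^24 ≡ 305 (mod 323)
159^32 ≡ 239 (mod 323)
159^36 ≡ 191 (mod 323)
159^48 ≡ 1 (mod 323) ✓
Thus |⟨159⟩| = ord(159) = 48.
The index is φ(323) / ord(159) = 288 / 48 = 6.

6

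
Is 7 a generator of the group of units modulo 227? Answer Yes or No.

No

φ(227) = 227 − 1 = 226 = 2 · 113.
7 is a primitive root mod 227 iff 7^(φ(227)/q) ≢ 1 for every prime q | φ(227), i.e. q ∈ {2, 113}.
7^113 ≡ 1 (mod 227)  [q = 2: ≡ 1 ✗]
7^2 ≡ 49 (mod 227)  [q = 113: ≢ 1 ✓]
The check at q = 2 fails, so 7 generates a proper subgroup.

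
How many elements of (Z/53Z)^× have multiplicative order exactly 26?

φ(53) = 53 − 1 = 52 = 2^2 · 13.
In a cyclic group of order 52, there are φ(d) elements of order d for each divisor d of 52, and zero for non-divisors.
26 = 2 · 13 divides 52, and φ(26) = 12.

12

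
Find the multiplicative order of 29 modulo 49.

Since 29 ∈ (Z/49Z)^×, its order divides φ(49) = φ(7^2) = 7·(7−1) = 42 = 2 · 3 · 7.
Divisors of 42: 1, 2, 3, 6, 7, 14, 21, 42.
Test each divisor d:
29^1 ≡ 29
29^2 ≡ 8
29^3 ≡ 36
29^6 ≡ 22
29^7 ≡ 1
The smallest such exponent is 7, so the order of 29 is 7.

7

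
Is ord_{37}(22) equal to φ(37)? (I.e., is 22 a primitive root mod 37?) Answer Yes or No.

Yes

φ(37) = 37 − 1 = 36 = 2^2 · 3^2.
An element g generates (Z/37Z)^× iff g^(36/q) ≢ 1 (mod 37) for each prime q ∈ {2, 3}.
22^18 ≡ 36 (mod 37)  [q = 2: ≢ 1 ✓]
22^12 ≡ 26 (mod 37)  [q = 3: ≢ 1 ✓]
None equal 1, so ord_37(22) = 36: 22 is a primitive root.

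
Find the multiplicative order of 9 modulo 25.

10

By Lagrange's theorem, ord_25(9) divides φ(25) = φ(5^2) = 5·(5−1) = 20 = 2^2 · 5.
Divisors of 20: 1, 2, 4, 5, 10, 20.
Test each divisor d:
9^1 ≡ 9
9^2 ≡ 6
9^4 ≡ 11
9^5 ≡ 24
9^10 ≡ 1
So ord_25(9) = 10.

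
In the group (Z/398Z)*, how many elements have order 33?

φ(398) = φ(2)·φ(199) = 1·198 = 198 = 2 · 3^2 · 11.
In a cyclic group of order 198, there are φ(d) elements of order d for each divisor d of 198, and zero for non-divisors.
33 = 3 · 11 divides 198, and φ(33) = 20.

20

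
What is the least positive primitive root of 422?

3

φ(422) = φ(2)·φ(211) = 1·210 = 210 = 2 · 3 · 5 · 7.
g is a primitive root iff g^(210/q) ≢ 1 (mod 422) for each prime q ∈ {2, 3, 5, 7}.
g = 2: gcd(2, 422) = 2 > 1, not a unit — skip.
g = 3: 3^105 ≡ 421; 3^70 ≡ 407; 3^42 ≡ 399; 3^30 ≡ 171 — none is 1, so 3 is a primitive root.
Hence the least primitive root of 422 is 3.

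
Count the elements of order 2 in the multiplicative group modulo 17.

φ(17) = 17 − 1 = 16 = 2^4.
(Z/17Z)^× is cyclic (|G| = 16); a cyclic group of order m has exactly φ(d) elements of each order d | m, and none otherwise.
2 | 16, and φ(2) = 2 − 1 = 1.

1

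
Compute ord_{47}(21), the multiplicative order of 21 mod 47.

Since 21 ∈ (Z/47Z)^×, its order divides φ(47) = 47 − 1 = 46 = 2 · 23.
Divisors of 46: 1, 2, 23, 46.
Compute 21^d (mod 47) for the divisors d until we hit 1:
21^1 ≡ 21 (mod 47)
21^2 ≡ 18 (mod 47)
21^23 ≡ 1 (mod 47) ✓
So ord_47(21) = 23.

23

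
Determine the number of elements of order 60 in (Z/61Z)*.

φ(61) = 61 − 1 = 60 = 2^2 · 3 · 5.
(Z/61Z)^× is cyclic (|G| = 60); a cyclic group of order m has exactly φ(d) elements of each order d | m, and none otherwise.
60 = 2^2 · 3 · 5 divides 60, and φ(60) = 16.

16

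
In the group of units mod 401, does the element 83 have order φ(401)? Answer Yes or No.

No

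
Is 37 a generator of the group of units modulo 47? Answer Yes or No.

No

φ(47) = 47 − 1 = 46 = 2 · 23.
An element g generates (Z/47Z)^× iff g^(46/q) ≢ 1 (mod 47) for each prime q ∈ {2, 23}.
37^23 ≡ 1 (mod 47)  [q = 2: ≡ 1 ✗]
37^2 ≡ 6 (mod 47)  [q = 23: ≢ 1 ✓]
37^23 ≡ 1 shows ord(37) | 23, strictly less than φ(47); not a primitive root.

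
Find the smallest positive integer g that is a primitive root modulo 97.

5

φ(97) = 97 − 1 = 96 = 2^5 · 3.
Test candidates g = 2, 3, … against the prime factors q ∈ {2, 3} of φ(97): g is a generator iff g^(96/q) ≢ 1 for every such q.
g = 2: 2^48 ≡ 1 — hits 1, so not a primitive root.
g = 3: 3^48 ≡ 1 — hits 1, so not a primitive root.
g = 4: 4^48 ≡ 1 — hits 1, so not a primitive root.
g = 5: 5^48 ≡ 96; 5^32 ≡ 35 — none is 1, so 5 is a primitive root.
The smallest primitive root modulo 97 is 5.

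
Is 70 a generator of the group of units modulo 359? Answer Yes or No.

φ(359) = 359 − 1 = 358 = 2 · 179.
Test 70^(358/q) mod 359 for each prime factor q of 358:
70^179 ≡ 358 (mod 359)  [q = 2: ≢ 1 ✓]
70^2 ≡ 233 (mod 359)  [q = 179: ≢ 1 ✓]
None equal 1, so ord_359(70) = 358: 70 is a primitive root.

Yes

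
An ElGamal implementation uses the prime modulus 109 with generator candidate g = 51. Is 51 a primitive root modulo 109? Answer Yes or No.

Yes

φ(109) = 109 − 1 = 108 = 2^2 · 3^3.
51 is a primitive root mod 109 iff 51^(φ(109)/q) ≢ 1 for every prime q | φ(109), i.e. q ∈ {2, 3}.
51^54 ≡ 108 (mod 109)  [q = 2: ≢ 1 ✓]
51^36 ≡ 63 (mod 109)  [q = 3: ≢ 1 ✓]
All checks pass, so 51 has order 108 and is a primitive root modulo 109.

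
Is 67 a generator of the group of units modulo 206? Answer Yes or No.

φ(206) = φ(2)·φ(103) = 1·102 = 102 = 2 · 3 · 17.
It suffices to check that the order of 67 is not a proper divisor of 102: compute 67^(102/q) for q ∈ {2, 3, 17}.
67^51 ≡ 205 (mod 206)  [q = 2: ≢ 1 ✓]
67^34 ≡ 159 (mod 206)  [q = 3: ≢ 1 ✓]
67^6 ≡ 9 (mod 206)  [q = 17: ≢ 1 ✓]
None equal 1, so ord_206(67) = 102: 67 is a primitive root.

Yes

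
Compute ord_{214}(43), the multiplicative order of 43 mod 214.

By Lagrange's theorem, ord_214(43) divides φ(214) = φ(2)·φ(107) = 1·106 = 106 = 2 · 53.
Divisors of 106: 1, 2, 53, 106.
Evaluate successive powers at the divisors of 106:
43^1 ≡ 43 (mod 214)
43^2 ≡ 137 (mod 214)
43^53 ≡ 213 (mod 214)
43^106 ≡ 1 (mod 214) ✓
Therefore the multiplicative order of 43 modulo 214 is 106.

106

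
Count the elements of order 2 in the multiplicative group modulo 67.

φ(67) = 67 − 1 = 66 = 2 · 3 · 11.
Since (Z/67Z)^× is cyclic of order 66, the number of elements of order d is φ(d) when d | 66 and 0 otherwise.
2 | 66, and φ(2) = 2 − 1 = 1.

1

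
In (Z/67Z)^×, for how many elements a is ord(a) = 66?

20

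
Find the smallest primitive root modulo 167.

φ(167) = 167 − 1 = 166 = 2 · 83.
g is a primitive root iff g^(166/q) ≢ 1 (mod 167) for each prime q ∈ {2, 83}.
g = 2: 2^83 ≡ 1 — hits 1, so not a primitive root.
g = 3: 3^83 ≡ 1 — hits 1, so not a primitive root.
g = 4: 4^83 ≡ 1 — hits 1, so not a primitive root.
g = 5: 5^83 ≡ 166; 5^2 ≡ 25 — none is 1, so 5 is a primitive root.
So 5 is the smallest generator of (Z/167Z)^×.

5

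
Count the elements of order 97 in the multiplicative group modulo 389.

96

φ(389) = 389 − 1 = 388 = 2^2 · 97.
In a cyclic group of order 388, there are φ(d) elements of order d for each divisor d of 388, and zero for non-divisors.
97 | 388, and φ(97) = 97 − 1 = 96.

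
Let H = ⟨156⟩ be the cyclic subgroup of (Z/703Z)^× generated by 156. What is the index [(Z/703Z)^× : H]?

18

By Lagrange's theorem, ord_703(156) divides φ(703) = φ(19·37) = (19−1)·(37−1) = 18·36 = 648 = 2^3 · 3^4.
Divisors of 648: 1, 2, 3, 4, 6, 8, 9, 12, 18, 24, 27, 36, 54, 72, 81, 108, 162, 216, 324, 648.
Check 156^d mod 703 for each divisor in increasing order:
156^1 ≡ 156
156^2 ≡ 434
156^3 ≡ 216
156^4 ≡ 655
156^6 ≡ 258
156^8 ≡ 195
156^9 ≡ 191
156^12 ≡ 482
156^18 ≡ 628
156^24 ≡ 334
156^27 ≡ 438
156^36 ≡ 1
The order of 156 is 36, so the subgroup it generates has 36 elements.
[(Z/703Z)^× : ⟨156⟩] = 648/36 = 18.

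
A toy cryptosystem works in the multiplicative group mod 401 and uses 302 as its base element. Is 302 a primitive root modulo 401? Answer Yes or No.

φ(401) = 401 − 1 = 400 = 2^4 · 5^2.
An element g generates (Z/401Z)^× iff g^(400/q) ≢ 1 (mod 401) for each prime q ∈ {2, 5}.
302^200 ≡ 1 (mod 401)  [q = 2: ≡ 1 ✗]
302^80 ≡ 72 (mod 401)  [q = 5: ≢ 1 ✓]
Since 302^200 ≡ 1, the order of 302 divides 200 < 400, so 302 is not a primitive root.

No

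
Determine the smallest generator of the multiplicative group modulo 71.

7

φ(71) = 71 − 1 = 70 = 2 · 5 · 7.
g is a primitive root iff g^(70/q) ≢ 1 (mod 71) for each prime q ∈ {2, 5, 7}.
g = 2: 2^35 ≡ 1 — hits 1, so not a primitive root.
g = 3: 3^35 ≡ 1 — hits 1, so not a primitive root.
g = 4: 4^35 ≡ 1 — hits 1, so not a primitive root.
g = 5: 5^35 ≡ 1 — hits 1, so not a primitive root.
g = 6: 6^35 ≡ 1 — hits 1, so not a primitive root.
g = 7: 7^35 ≡ 70; 7^14 ≡ 54; 7^10 ≡ 45 — none is 1, so 7 is a primitive root.
The smallest primitive root modulo 71 is 7.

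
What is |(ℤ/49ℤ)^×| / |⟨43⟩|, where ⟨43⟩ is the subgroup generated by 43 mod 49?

The order of 43 must divide φ(49) = φ(7^2) = 7·(7−1) = 42 = 2 · 3 · 7.
Divisors of 42: 1, 2, 3, 6, 7, 14, 21, 42.
Evaluate successive powers at the divisors of 42:
43^1 ≡ 43
43^2 ≡ 36
43^3 ≡ 29
43^6 ≡ 8
43^7 ≡ 1
Thus |⟨43⟩| = ord(43) = 7.
[(Z/49Z)^× : ⟨43⟩] = 42/7 = 6.

6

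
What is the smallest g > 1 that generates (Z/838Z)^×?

11

φ(838) = φ(2)·φ(419) = 1·418 = 418 = 2 · 11 · 19.
g is a primitive root iff g^(418/q) ≢ 1 (mod 838) for each prime q ∈ {2, 11, 19}.
g = 2: gcd(2, 838) = 2 > 1, not a unit — skip.
g = 3: 3^209 ≡ 1 — hits 1, so not a primitive root.
g = 4: gcd(4, 838) = 2 > 1, not a unit — skip.
g = 5: 5^209 ≡ 1 — hits 1, so not a primitive root.
g = 6: gcd(6, 838) = 2 > 1, not a unit — skip.
g = 7: 7^209 ≡ 1 — hits 1, so not a primitive root.
g = 8: gcd(8, 838) = 2 > 1, not a unit — skip.
g = 9: 9^209 ≡ 1 — hits 1, so not a primitive root.
g = 10: gcd(10, 838) = 2 > 1, not a unit — skip.
g = 11: 11^209 ≡ 837; 11^38 ≡ 753; 11^22 ≡ 7 — none is 1, so 11 is a primitive root.
So 11 is the smallest generator of (Z/838Z)^×.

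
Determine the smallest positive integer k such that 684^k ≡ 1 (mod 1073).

Since 684 ∈ (Z/1073Z)^×, its order divides φ(1073) = φ(29·37) = (29−1)·(37−1) = 28·36 = 1008 = 2^4 · 3^2 · 7.
Divisors of 1008: 1, 2, 3, 4, 6, 7, 8, 9, 12, 14, 16, 18, 21, 24, 28, 36, 42, 48, 56, 63, 72, 84, 112, 126, 144, 168, 252, 336, 504, 1008.
Compute 684^d (mod 1073) for the divisors d until we hit 1:
684^1 ≡ 684 (mod 1073)
684^2 ≡ 28 (mod 1073)
684^3 ≡ 911 (mod 1073)
684^4 ≡ 784 (mod 1073)
684^6 ≡ 492 (mod 1073)
684^7 ≡ 679 (mod 1073)
684^8 ≡ 900 (mod 1073)
684^9 ≡ 771 (mod 1073)
684^12 ≡ 639 (mod 1073)
684^14 ≡ 724 (mod 1073)
684^16 ≡ 958 (mod 1073)
684^18 ≡ 1072 (mod 1073)
684^21 ≡ 162 (mod 1073)
684^24 ≡ 581 (mod 1073)
684^28 ≡ 552 (mod 1073)
684^36 ≡ 1 (mod 1073) ✓
So ord_1073(684) = 36.

36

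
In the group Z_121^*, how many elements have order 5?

4

φ(121) = φ(11^2) = 11·(11−1) = 110 = 2 · 5 · 11.
In a cyclic group of order 110, there are φ(d) elements of order d for each divisor d of 110, and zero for non-divisors.
5 | 110, and φ(5) = 5 − 1 = 4.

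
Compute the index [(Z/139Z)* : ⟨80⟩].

The order of 80 must divide φ(139) = 139 − 1 = 138 = 2 · 3 · 23.
Divisors of 138: 1, 2, 3, 6, 23, 46, 69, 138.
Test each divisor d:
80^1 ≡ 80
80^2 ≡ 6
80^3 ≡ 63
80^6 ≡ 77
80^23 ≡ 1
Thus |⟨80⟩| = ord(80) = 23.
[(Z/139Z)^× : ⟨80⟩] = 138/23 = 6.

6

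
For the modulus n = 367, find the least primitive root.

φ(367) = 367 − 1 = 366 = 2 · 3 · 61.
g is a primitive root iff g^(366/q) ≢ 1 (mod 367) for each prime q ∈ {2, 3, 61}.
g = 2: 2^183 ≡ 1 — hits 1, so not a primitive root.
g = 3: 3^183 ≡ 366; 3^122 ≡ 1 — hits 1, so not a primitive root.
g = 4: 4^183 ≡ 1 — hits 1, so not a primitive root.
g = 5: 5^183 ≡ 366; 5^122 ≡ 1 — hits 1, so not a primitive root.
g = 6: 6^183 ≡ 366; 6^122 ≡ 283; 6^6 ≡ 47 — none is 1, so 6 is a primitive root.
So 6 is the smallest generator of (Z/367Z)^×.

6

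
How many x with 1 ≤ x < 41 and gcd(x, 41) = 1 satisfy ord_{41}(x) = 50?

φ(41) = 41 − 1 = 40 = 2^3 · 5.
(Z/41Z)^× is cyclic (|G| = 40); a cyclic group of order m has exactly φ(d) elements of each order d | m, and none otherwise.
Since 50 ∤ 40, the count is 0.

0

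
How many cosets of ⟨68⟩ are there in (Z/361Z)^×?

The order of 68 must divide φ(361) = φ(19^2) = 19·(19−1) = 342 = 2 · 3^2 · 19.
Divisors of 342: 1, 2, 3, 6, 9, 18, 19, 38, 57, 114, 171, 342.
Evaluate successive powers at the divisors of 342:
68^1 ≡ 68 (mod 361)
68^2 ≡ 292 (mod 361)
68^3 ≡ 1 (mod 361) ✓
Thus |⟨68⟩| = ord(68) = 3.
The index is φ(361) / ord(68) = 342 / 3 = 114.

114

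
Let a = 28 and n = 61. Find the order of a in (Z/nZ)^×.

By Lagrange's theorem, ord_61(28) divides φ(61) = 61 − 1 = 60 = 2^2 · 3 · 5.
Divisors of 60: 1, 2, 3, 4, 5, 6, 10, 12, 15, 20, 30, 60.
Test each divisor d:
28^1 ≡ 28 (mod 61)
28^2 ≡ 52 (mod 61)
28^3 ≡ 53 (mod 61)
28^4 ≡ 20 (mod 61)
28^5 ≡ 11 (mod 61)
28^6 ≡ 3 (mod 61)
28^10 ≡ 60 (mod 61)
28^12 ≡ 9 (mod 61)
28^15 ≡ 50 (mod 61)
28^20 ≡ 1 (mod 61) ✓
The smallest such exponent is 20, so the order of 28 is 20.

20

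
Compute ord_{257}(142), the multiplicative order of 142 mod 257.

256

By Lagrange's theorem, ord_257(142) divides φ(257) = 257 − 1 = 256 = 2^8.
Divisors of 256: 1, 2, 4, 8, 16, 32, 64, 128, 256.
Check 142^d mod 257 for each divisor in increasing order:
142^1 ≡ 142 (mod 257)
142^2 ≡ 118 (mod 257)
142^4 ≡ 46 (mod 257)
142^8 ≡ 60 (mod 257)
142^16 ≡ 2 (mod 257)
142^32 ≡ 4 (mod 257)
142^64 ≡ 16 (mod 257)
142^128 ≡ 256 (mod 257)
142^256 ≡ 1 (mod 257) ✓
Therefore the multiplicative order of 142 modulo 257 is 256.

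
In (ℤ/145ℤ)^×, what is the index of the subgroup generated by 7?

4

ord(7) | φ(145) = φ(5·29) = (5−1)·(29−1) = 4·28 = 112 = 2^4 · 7.
Divisors of 112: 1, 2, 4, 7, 8, 14, 16, 28, 56, 112.
Evaluate successive powers at the divisors of 112:
7^1 ≡ 7 (mod 145)
7^2 ≡ 49 (mod 145)
7^4 ≡ 81 (mod 145)
7^7 ≡ 88 (mod 145)
7^8 ≡ 36 (mod 145)
7^14 ≡ 59 (mod 145)
7^16 ≡ 136 (mod 145)
7^28 ≡ 1 (mod 145) ✓
So ord_145(7) = 28, hence |⟨7⟩| = 28.
[(Z/145Z)^× : ⟨7⟩] = 112/28 = 4.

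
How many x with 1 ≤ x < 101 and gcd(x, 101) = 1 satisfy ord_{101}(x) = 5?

4

φ(101) = 101 − 1 = 100 = 2^2 · 5^2.
In a cyclic group of order 100, there are φ(d) elements of order d for each divisor d of 100, and zero for non-divisors.
5 | 100, and φ(5) = 5 − 1 = 4.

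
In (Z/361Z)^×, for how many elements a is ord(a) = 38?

φ(361) = φ(19^2) = 19·(19−1) = 342 = 2 · 3^2 · 19.
(Z/361Z)^× is cyclic (|G| = 342); a cyclic group of order m has exactly φ(d) elements of each order d | m, and none otherwise.
38 = 2 · 19 divides 342, and φ(38) = 18.

18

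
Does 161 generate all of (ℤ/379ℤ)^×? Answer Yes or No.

Yes

φ(379) = 379 − 1 = 378 = 2 · 3^3 · 7.
An element g generates (Z/379Z)^× iff g^(378/q) ≢ 1 (mod 379) for each prime q ∈ {2, 3, 7}.
161^189 ≡ 378 (mod 379)  [q = 2: ≢ 1 ✓]
161^126 ≡ 51 (mod 379)  [q = 3: ≢ 1 ✓]
161^54 ≡ 195 (mod 379)  [q = 7: ≢ 1 ✓]
All checks pass, so 161 has order 378 and is a primitive root modulo 379.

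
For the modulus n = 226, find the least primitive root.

φ(226) = φ(2)·φ(113) = 1·112 = 112 = 2^4 · 7.
g is a primitive root iff g^(112/q) ≢ 1 (mod 226) for each prime q ∈ {2, 7}.
g = 2: gcd(2, 226) = 2 > 1, not a unit — skip.
g = 3: 3^56 ≡ 225; 3^16 ≡ 49 — none is 1, so 3 is a primitive root.
Hence the least primitive root of 226 is 3.

3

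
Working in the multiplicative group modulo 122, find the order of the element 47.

The order of 47 must divide φ(122) = φ(2)·φ(61) = 1·60 = 60 = 2^2 · 3 · 5.
Divisors of 60: 1, 2, 3, 4, 5, 6, 10, 12, 15, 20, 30, 60.
Compute 47^d (mod 122) for the divisors d until we hit 1:
47^1 ≡ 47
47^2 ≡ 13
47^3 ≡ 1
Hence ord(47) = 3.

3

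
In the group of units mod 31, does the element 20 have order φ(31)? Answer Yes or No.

No

φ(31) = 31 − 1 = 30 = 2 · 3 · 5.
An element g generates (Z/31Z)^× iff g^(30/q) ≢ 1 (mod 31) for each prime q ∈ {2, 3, 5}.
20^15 ≡ 1 (mod 31)  [q = 2: ≡ 1 ✗]
20^10 ≡ 5 (mod 31)  [q = 3: ≢ 1 ✓]
20^6 ≡ 4 (mod 31)  [q = 5: ≢ 1 ✓]
The check at q = 2 fails, so 20 generates a proper subgroup.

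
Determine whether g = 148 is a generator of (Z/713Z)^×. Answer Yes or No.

713 = 23 · 31 is a product of two distinct odd primes, so (Z/713Z)^× ≅ (Z/23Z)^× × (Z/31Z)^× is not cyclic.
No primitive root modulo 713 exists; in particular 148 is not one.

No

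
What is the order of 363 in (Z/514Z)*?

The order of 363 must divide φ(514) = φ(2)·φ(257) = 1·256 = 256 = 2^8.
Divisors of 256: 1, 2, 4, 8, 16, 32, 64, 128, 256.
Compute 363^d (mod 514) for the divisors d until we hit 1:
363^1 ≡ 363
363^2 ≡ 185
363^4 ≡ 301
363^8 ≡ 137
363^16 ≡ 265
363^32 ≡ 321
363^64 ≡ 241
363^128 ≡ 513
363^256 ≡ 1
Hence ord(363) = 256.

256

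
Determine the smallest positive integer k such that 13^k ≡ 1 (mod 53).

13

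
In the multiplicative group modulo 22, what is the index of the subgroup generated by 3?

2

The order of 3 must divide φ(22) = φ(2)·φ(11) = 1·10 = 10 = 2 · 5.
Divisors of 10: 1, 2, 5, 10.
Compute 3^d (mod 22) for the divisors d until we hit 1:
3^1 ≡ 3
3^2 ≡ 9
3^5 ≡ 1
Thus |⟨3⟩| = ord(3) = 5.
[(Z/22Z)^× : ⟨3⟩] = 10/5 = 2.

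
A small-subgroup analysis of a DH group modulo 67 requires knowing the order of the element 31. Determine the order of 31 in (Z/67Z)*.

ord(31) | φ(67) = 67 − 1 = 66 = 2 · 3 · 11.
Divisors of 66: 1, 2, 3, 6, 11, 22, 33, 66.
Evaluate successive powers at the divisors of 66:
31^1 ≡ 31 (mod 67)
31^2 ≡ 23 (mod 67)
31^3 ≡ 43 (mod 67)
31^6 ≡ 40 (mod 67)
31^11 ≡ 30 (mod 67)
31^22 ≡ 29 (mod 67)
31^33 ≡ 66 (mod 67)
31^66 ≡ 1 (mod 67) ✓
The smallest such exponent is 66, so the order of 31 is 66.

66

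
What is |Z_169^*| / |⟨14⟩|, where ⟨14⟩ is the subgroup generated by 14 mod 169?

Since 14 ∈ (Z/169Z)^×, its order divides φ(169) = φ(13^2) = 13·(13−1) = 156 = 2^2 · 3 · 13.
Divisors of 156: 1, 2, 3, 4, 6, 12, 13, 26, 39, 52, 78, 156.
Test each divisor d:
14^1 ≡ 14
14^2 ≡ 27
14^3 ≡ 40
14^4 ≡ 53
14^6 ≡ 79
14^12 ≡ 157
14^13 ≡ 1
Thus |⟨14⟩| = ord(14) = 13.
[(Z/169Z)^× : ⟨14⟩] = 156/13 = 12.

12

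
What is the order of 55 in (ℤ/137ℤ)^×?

136

Since 55 ∈ (Z/137Z)^×, its order divides φ(137) = 137 − 1 = 136 = 2^3 · 17.
Divisors of 136: 1, 2, 4, 8, 17, 34, 68, 136.
Evaluate successive powers at the divisors of 136:
55^1 ≡ 55 (mod 137)
55^2 ≡ 11 (mod 137)
55^4 ≡ 121 (mod 137)
55^8 ≡ 119 (mod 137)
55^17 ≡ 10 (mod 137)
55^34 ≡ 100 (mod 137)
55^68 ≡ 136 (mod 137)
55^136 ≡ 1 (mod 137) ✓
Hence ord(55) = 136.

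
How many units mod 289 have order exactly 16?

8

φ(289) = φ(17^2) = 17·(17−1) = 272 = 2^4 · 17.
(Z/289Z)^× is cyclic (|G| = 272); a cyclic group of order m has exactly φ(d) elements of each order d | m, and none otherwise.
16 = 2^4 divides 272, and φ(16) = 8.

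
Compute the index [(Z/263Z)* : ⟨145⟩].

2

Since 145 ∈ (Z/263Z)^×, its order divides φ(263) = 263 − 1 = 262 = 2 · 131.
Divisors of 262: 1, 2, 131, 262.
Check 145^d mod 263 for each divisor in increasing order:
145^1 ≡ 145 (mod 263)
145^2 ≡ 248 (mod 263)
145^131 ≡ 1 (mod 263) ✓
Thus |⟨145⟩| = ord(145) = 131.
The index is φ(263) / ord(145) = 262 / 131 = 2.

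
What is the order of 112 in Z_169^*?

52

Since 112 ∈ (Z/169Z)^×, its order divides φ(169) = φ(13^2) = 13·(13−1) = 156 = 2^2 · 3 · 13.
Divisors of 156: 1, 2, 3, 4, 6, 12, 13, 26, 39, 52, 78, 156.
Check 112^d mod 169 for each divisor in increasing order:
112^1 ≡ 112 (mod 169)
112^2 ≡ 38 (mod 169)
112^3 ≡ 31 (mod 169)
112^4 ≡ 92 (mod 169)
112^6 ≡ 116 (mod 169)
112^12 ≡ 105 (mod 169)
112^13 ≡ 99 (mod 169)
112^26 ≡ 168 (mod 169)
112^39 ≡ 70 (mod 169)
112^52 ≡ 1 (mod 169) ✓
So ord_169(112) = 52.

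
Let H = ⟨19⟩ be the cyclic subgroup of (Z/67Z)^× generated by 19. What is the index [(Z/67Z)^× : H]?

2

The order of 19 must divide φ(67) = 67 − 1 = 66 = 2 · 3 · 11.
Divisors of 66: 1, 2, 3, 6, 11, 22, 33, 66.
Evaluate successive powers at the divisors of 66:
19^1 ≡ 19
19^2 ≡ 26
19^3 ≡ 25
19^6 ≡ 22
19^11 ≡ 29
19^22 ≡ 37
19^33 ≡ 1
So ord_67(19) = 33, hence |⟨19⟩| = 33.
Index = |(Z/67Z)^×| / |⟨19⟩| = 66 / 33 = 2.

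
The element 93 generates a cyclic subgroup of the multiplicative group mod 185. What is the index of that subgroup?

The order of 93 must divide φ(185) = φ(5·37) = (5−1)·(37−1) = 4·36 = 144 = 2^4 · 3^2.
Divisors of 144: 1, 2, 3, 4, 6, 8, 9, 12, 16, 18, 24, 36, 48, 72, 144.
Evaluate successive powers at the divisors of 144:
93^1 ≡ 93 (mod 185)
93^2 ≡ 139 (mod 185)
93^3 ≡ 162 (mod 185)
93^4 ≡ 81 (mod 185)
93^6 ≡ 159 (mod 185)
93^8 ≡ 86 (mod 185)
93^9 ≡ 43 (mod 185)
93^12 ≡ 121 (mod 185)
93^16 ≡ 181 (mod 185)
93^18 ≡ 184 (mod 185)
93^24 ≡ 26 (mod 185)
93^36 ≡ 1 (mod 185) ✓
So ord_185(93) = 36, hence |⟨93⟩| = 36.
The index is φ(185) / ord(93) = 144 / 36 = 4.

4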